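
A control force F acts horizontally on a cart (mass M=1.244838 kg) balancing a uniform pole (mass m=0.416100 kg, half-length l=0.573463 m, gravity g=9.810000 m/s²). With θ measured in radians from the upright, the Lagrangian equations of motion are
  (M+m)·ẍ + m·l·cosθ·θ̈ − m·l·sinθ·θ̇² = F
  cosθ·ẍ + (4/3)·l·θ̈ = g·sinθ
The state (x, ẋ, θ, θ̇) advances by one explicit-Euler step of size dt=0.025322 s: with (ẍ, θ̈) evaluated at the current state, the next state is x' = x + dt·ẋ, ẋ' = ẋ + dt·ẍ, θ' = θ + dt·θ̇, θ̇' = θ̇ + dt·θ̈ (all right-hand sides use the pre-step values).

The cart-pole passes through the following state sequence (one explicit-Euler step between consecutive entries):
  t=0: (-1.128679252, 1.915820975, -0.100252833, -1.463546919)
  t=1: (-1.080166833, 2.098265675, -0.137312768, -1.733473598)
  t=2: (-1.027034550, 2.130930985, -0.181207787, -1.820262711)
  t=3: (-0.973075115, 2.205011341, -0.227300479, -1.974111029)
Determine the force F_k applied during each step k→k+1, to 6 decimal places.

step 0→1:
  ẍ = (ẋ'−ẋ)/dt = (2.098265675−1.915820975)/0.025322 = 7.204988
  θ̈ = (θ̇'−θ̇)/dt = (-1.733473598−-1.463546919)/0.025322 = -10.659769
  sinθ=-0.100085, cosθ=0.994979
  F = (M+m)·ẍ + m·l·cosθ·θ̈ − m·l·sinθ·θ̇² = 11.967038 + -2.530841 − -0.051155 = 9.487352
step 1→2:
  ẍ = (ẋ'−ẋ)/dt = (2.130930985−2.098265675)/0.025322 = 1.289997
  θ̈ = (θ̇'−θ̇)/dt = (-1.820262711−-1.733473598)/0.025322 = -3.427419
  sinθ=-0.136882, cosθ=0.990587
  F = (M+m)·ẍ + m·l·cosθ·θ̈ − m·l·sinθ·θ̇² = 2.142605 + -0.810146 − -0.098148 = 1.430608
step 2→3:
  ẍ = (ẋ'−ẋ)/dt = (2.205011341−2.130930985)/0.025322 = 2.925533
  θ̈ = (θ̇'−θ̇)/dt = (-1.974111029−-1.820262711)/0.025322 = -6.075678
  sinθ=-0.180218, cosθ=0.983627
  F = (M+m)·ẍ + m·l·cosθ·θ̈ − m·l·sinθ·θ̇² = 4.859130 + -1.426028 − -0.142485 = 3.575586

F_0 = 9.487352 N
F_1 = 1.430608 N
F_2 = 3.575586 N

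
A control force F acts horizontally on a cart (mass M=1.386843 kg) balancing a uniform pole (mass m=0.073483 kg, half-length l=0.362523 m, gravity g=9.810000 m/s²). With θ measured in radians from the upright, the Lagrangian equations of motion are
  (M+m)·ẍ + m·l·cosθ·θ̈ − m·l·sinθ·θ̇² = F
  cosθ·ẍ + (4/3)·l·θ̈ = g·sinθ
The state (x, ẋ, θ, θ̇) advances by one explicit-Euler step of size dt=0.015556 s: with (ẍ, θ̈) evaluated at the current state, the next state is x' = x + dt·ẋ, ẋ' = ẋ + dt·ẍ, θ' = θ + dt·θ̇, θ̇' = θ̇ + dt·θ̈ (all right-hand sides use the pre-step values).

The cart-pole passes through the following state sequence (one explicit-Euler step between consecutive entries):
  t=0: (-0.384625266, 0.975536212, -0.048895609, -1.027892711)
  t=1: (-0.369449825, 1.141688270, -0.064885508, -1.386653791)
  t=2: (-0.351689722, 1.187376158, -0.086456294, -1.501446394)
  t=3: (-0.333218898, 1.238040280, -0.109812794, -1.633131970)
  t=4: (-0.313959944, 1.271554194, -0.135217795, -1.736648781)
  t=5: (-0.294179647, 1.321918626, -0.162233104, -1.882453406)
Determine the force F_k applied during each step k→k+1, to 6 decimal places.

F_0 = 14.985334 N
F_1 = 4.096125 N
F_2 = 4.536635 N
F_3 = 2.977717 N
F_4 = 4.491405 N

step 0→1:
  ẍ = (ẋ'−ẋ)/dt = (1.141688270−0.975536212)/0.015556 = 10.680899
  θ̈ = (θ̇'−θ̇)/dt = (-1.386653791−-1.027892711)/0.015556 = -23.062553
  sinθ=-0.048876, cosθ=0.998805
  F = (M+m)·ẍ + m·l·cosθ·θ̈ − m·l·sinθ·θ̇² = 15.597594 + -0.613635 − -0.001376 = 14.985334
step 1→2:
  ẍ = (ẋ'−ẋ)/dt = (1.187376158−1.141688270)/0.015556 = 2.936995
  θ̈ = (θ̇'−θ̇)/dt = (-1.501446394−-1.386653791)/0.015556 = -7.379314
  sinθ=-0.064840, cosθ=0.997896
  F = (M+m)·ẍ + m·l·cosθ·θ̈ − m·l·sinθ·θ̇² = 4.288970 + -0.196166 − -0.003321 = 4.096125
step 2→3:
  ẍ = (ẋ'−ẋ)/dt = (1.238040280−1.187376158)/0.015556 = 3.256886
  θ̈ = (θ̇'−θ̇)/dt = (-1.633131970−-1.501446394)/0.015556 = -8.465259
  sinθ=-0.086349, cosθ=0.996265
  F = (M+m)·ẍ + m·l·cosθ·θ̈ − m·l·sinθ·θ̇² = 4.756116 + -0.224666 − -0.005186 = 4.536635
step 3→4:
  ẍ = (ẋ'−ẋ)/dt = (1.271554194−1.238040280)/0.015556 = 2.154404
  θ̈ = (θ̇'−θ̇)/dt = (-1.736648781−-1.633131970)/0.015556 = -6.654462
  sinθ=-0.109592, cosθ=0.993977
  F = (M+m)·ẍ + m·l·cosθ·θ̈ − m·l·sinθ·θ̇² = 3.146133 + -0.176202 − -0.007787 = 2.977717
step 4→5:
  ẍ = (ẋ'−ẋ)/dt = (1.321918626−1.271554194)/0.015556 = 3.237621
  θ̈ = (θ̇'−θ̇)/dt = (-1.882453406−-1.736648781)/0.015556 = -9.372887
  sinθ=-0.134806, cosθ=0.990872
  F = (M+m)·ẍ + m·l·cosθ·θ̈ − m·l·sinθ·θ̇² = 4.727982 + -0.247408 − -0.010831 = 4.491405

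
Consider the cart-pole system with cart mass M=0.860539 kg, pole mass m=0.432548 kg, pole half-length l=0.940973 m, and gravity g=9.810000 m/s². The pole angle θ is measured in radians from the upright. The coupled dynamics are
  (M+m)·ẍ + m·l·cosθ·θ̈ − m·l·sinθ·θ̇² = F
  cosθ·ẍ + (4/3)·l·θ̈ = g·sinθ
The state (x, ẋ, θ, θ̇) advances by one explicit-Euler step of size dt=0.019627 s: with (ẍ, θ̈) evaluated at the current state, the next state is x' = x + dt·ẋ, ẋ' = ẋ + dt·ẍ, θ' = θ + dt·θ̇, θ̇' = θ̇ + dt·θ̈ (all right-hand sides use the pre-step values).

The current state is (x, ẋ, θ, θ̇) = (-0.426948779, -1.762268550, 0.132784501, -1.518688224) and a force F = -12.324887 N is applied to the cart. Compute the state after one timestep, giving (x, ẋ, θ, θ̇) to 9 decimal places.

sinθ=0.132394642, cosθ=0.991197084
temp = (F + m·l·θ̇²·sinθ)/(M+m) = (-12.324887 + 0.124285118)/1.293087 = -9.435252138
θ̈ = (g·sinθ − cosθ·temp)/(l·(4/3 − m·cos²θ/(M+m))) = 11.266295644
ẍ = temp − m·l·θ̈·cosθ/(M+m) = -12.950248534
Euler: x'=-0.426948779+0.019627·-1.762268550=-0.461536824, ẋ'=-1.762268550+0.019627·-12.950248534=-2.016443078
       θ'=0.132784501+0.019627·-1.518688224=0.102977207, θ̇'=-1.518688224+0.019627·11.266295644=-1.297564639

(-0.461536824, -2.016443078, 0.102977207, -1.297564639)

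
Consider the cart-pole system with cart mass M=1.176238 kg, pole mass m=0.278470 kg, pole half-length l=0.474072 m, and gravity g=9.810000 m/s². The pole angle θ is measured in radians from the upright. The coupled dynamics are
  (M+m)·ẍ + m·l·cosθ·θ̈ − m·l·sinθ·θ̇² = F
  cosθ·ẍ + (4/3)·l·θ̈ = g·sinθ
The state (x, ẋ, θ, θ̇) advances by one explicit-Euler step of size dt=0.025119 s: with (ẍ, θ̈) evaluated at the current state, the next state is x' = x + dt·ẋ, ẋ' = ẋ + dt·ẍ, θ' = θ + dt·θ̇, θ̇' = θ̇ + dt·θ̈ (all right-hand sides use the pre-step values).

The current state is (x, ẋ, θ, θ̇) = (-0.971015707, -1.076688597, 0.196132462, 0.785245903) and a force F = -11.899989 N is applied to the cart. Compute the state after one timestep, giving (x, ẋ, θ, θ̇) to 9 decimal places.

(-0.998061048, -1.322627003, 0.215857054, 1.242841523)

sinθ=0.194877410, cosθ=0.980827607
temp = (F + m·l·θ̇²·sinθ)/(M+m) = (-11.899989 + 0.015863374)/1.454708 = -8.169423434
θ̈ = (g·sinθ − cosθ·temp)/(l·(4/3 − m·cos²θ/(M+m))) = 18.217111340
ẍ = temp − m·l·θ̈·cosθ/(M+m) = -9.790931403
Euler: x'=-0.971015707+0.025119·-1.076688597=-0.998061048, ẋ'=-1.076688597+0.025119·-9.790931403=-1.322627003
       θ'=0.196132462+0.025119·0.785245903=0.215857054, θ̇'=0.785245903+0.025119·18.217111340=1.242841523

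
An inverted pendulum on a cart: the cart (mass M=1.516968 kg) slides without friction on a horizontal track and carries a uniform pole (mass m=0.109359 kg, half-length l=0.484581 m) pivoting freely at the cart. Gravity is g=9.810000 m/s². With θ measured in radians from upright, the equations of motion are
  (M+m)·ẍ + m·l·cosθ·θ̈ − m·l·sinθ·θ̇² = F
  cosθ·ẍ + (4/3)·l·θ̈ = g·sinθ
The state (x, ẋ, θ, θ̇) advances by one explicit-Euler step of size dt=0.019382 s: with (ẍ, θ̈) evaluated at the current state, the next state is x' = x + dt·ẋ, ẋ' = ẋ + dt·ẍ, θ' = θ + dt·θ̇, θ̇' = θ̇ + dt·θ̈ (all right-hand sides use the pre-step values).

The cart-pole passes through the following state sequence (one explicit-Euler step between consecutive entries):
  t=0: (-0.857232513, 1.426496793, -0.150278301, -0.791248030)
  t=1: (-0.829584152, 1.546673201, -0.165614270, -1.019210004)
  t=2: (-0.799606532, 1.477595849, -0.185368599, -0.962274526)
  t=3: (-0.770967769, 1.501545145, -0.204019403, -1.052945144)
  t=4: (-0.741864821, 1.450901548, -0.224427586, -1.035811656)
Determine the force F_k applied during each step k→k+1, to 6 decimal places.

F_0 = 9.472609 N
F_1 = -5.633606 N
F_2 = 1.774949 N
F_3 = -4.191683 N

step 0→1:
  ẍ = (ẋ'−ẋ)/dt = (1.546673201−1.426496793)/0.019382 = 6.200413
  θ̈ = (θ̇'−θ̇)/dt = (-1.019210004−-0.791248030)/0.019382 = -11.761530
  sinθ=-0.149713, cosθ=0.988729
  F = (M+m)·ẍ + m·l·cosθ·θ̈ − m·l·sinθ·θ̇² = 10.083899 + -0.616257 − -0.004967 = 9.472609
step 1→2:
  ẍ = (ẋ'−ẋ)/dt = (1.477595849−1.546673201)/0.019382 = -3.563995
  θ̈ = (θ̇'−θ̇)/dt = (-0.962274526−-1.019210004)/0.019382 = 2.937544
  sinθ=-0.164858, cosθ=0.986317
  F = (M+m)·ẍ + m·l·cosθ·θ̈ − m·l·sinθ·θ̇² = -5.796221 + 0.153540 − -0.009075 = -5.633606
step 2→3:
  ẍ = (ẋ'−ẋ)/dt = (1.501545145−1.477595849)/0.019382 = 1.235646
  θ̈ = (θ̇'−θ̇)/dt = (-1.052945144−-0.962274526)/0.019382 = -4.678084
  sinθ=-0.184309, cosθ=0.982868
  F = (M+m)·ẍ + m·l·cosθ·θ̈ − m·l·sinθ·θ̇² = 2.009565 + -0.243660 − -0.009044 = 1.774949
step 3→4:
  ẍ = (ẋ'−ẋ)/dt = (1.450901548−1.501545145)/0.019382 = -2.612919
  θ̈ = (θ̇'−θ̇)/dt = (-1.035811656−-1.052945144)/0.019382 = 0.883990
  sinθ=-0.202607, cosθ=0.979260
  F = (M+m)·ẍ + m·l·cosθ·θ̈ − m·l·sinθ·θ̇² = -4.249461 + 0.045874 − -0.011904 = -4.191683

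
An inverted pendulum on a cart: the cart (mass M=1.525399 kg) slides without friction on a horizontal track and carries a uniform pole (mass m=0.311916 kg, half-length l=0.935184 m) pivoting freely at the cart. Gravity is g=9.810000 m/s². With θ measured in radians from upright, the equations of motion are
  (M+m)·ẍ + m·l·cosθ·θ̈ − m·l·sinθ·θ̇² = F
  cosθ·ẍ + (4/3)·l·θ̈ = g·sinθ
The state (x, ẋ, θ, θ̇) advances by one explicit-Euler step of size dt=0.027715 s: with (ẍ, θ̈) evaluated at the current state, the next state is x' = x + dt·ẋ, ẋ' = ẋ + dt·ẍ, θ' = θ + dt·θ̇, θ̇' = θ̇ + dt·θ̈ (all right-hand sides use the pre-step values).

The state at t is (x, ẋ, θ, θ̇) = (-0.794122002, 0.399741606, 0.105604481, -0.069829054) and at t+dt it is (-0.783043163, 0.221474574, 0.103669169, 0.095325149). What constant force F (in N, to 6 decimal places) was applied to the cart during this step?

F = -10.089480 N

ẍ = (ẋ'−ẋ)/dt = (0.221474574−0.399741606)/0.027715 = -6.432150
θ̈ = (θ̇'−θ̇)/dt = (0.095325149−-0.069829054)/0.027715 = 5.959019
sinθ=0.105408, cosθ=0.994429
F = (M+m)·ẍ + m·l·cosθ·θ̈ − m·l·sinθ·θ̇² = -11.817885 + 1.728555 − 0.000150 = -10.089480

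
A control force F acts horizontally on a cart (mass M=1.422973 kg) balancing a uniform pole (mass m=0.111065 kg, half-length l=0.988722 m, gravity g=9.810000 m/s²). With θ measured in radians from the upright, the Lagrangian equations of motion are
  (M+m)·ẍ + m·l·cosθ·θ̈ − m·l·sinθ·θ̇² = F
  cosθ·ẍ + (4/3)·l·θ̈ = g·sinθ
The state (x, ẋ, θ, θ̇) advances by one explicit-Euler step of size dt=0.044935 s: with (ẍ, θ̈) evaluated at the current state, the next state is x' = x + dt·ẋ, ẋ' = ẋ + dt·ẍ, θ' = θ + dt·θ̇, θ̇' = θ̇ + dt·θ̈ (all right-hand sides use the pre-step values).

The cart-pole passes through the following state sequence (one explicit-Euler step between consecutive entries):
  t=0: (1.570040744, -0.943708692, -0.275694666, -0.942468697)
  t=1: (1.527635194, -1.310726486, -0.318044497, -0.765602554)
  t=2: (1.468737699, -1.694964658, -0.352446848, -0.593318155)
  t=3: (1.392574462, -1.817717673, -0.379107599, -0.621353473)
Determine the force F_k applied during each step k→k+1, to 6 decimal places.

F_0 = -12.087181 N
F_1 = -12.697482 N
F_2 = -4.241628 N

step 0→1:
  ẍ = (ẋ'−ẋ)/dt = (-1.310726486−-0.943708692)/0.044935 = -8.167749
  θ̈ = (θ̇'−θ̇)/dt = (-0.765602554−-0.942468697)/0.044935 = 3.936044
  sinθ=-0.272215, cosθ=0.962236
  F = (M+m)·ẍ + m·l·cosθ·θ̈ − m·l·sinθ·θ̇² = -12.529637 + 0.415904 − -0.026552 = -12.087181
step 1→2:
  ẍ = (ẋ'−ẋ)/dt = (-1.694964658−-1.310726486)/0.044935 = -8.550977
  θ̈ = (θ̇'−θ̇)/dt = (-0.593318155−-0.765602554)/0.044935 = 3.834080
  sinθ=-0.312710, cosθ=0.949849
  F = (M+m)·ẍ + m·l·cosθ·θ̈ − m·l·sinθ·θ̇² = -13.117524 + 0.399914 − -0.020128 = -12.697482
step 2→3:
  ẍ = (ẋ'−ẋ)/dt = (-1.817717673−-1.694964658)/0.044935 = -2.731791
  θ̈ = (θ̇'−θ̇)/dt = (-0.621353473−-0.593318155)/0.044935 = -0.623908
  sinθ=-0.345195, cosθ=0.938531
  F = (M+m)·ẍ + m·l·cosθ·θ̈ − m·l·sinθ·θ̇² = -4.190671 + -0.064301 − -0.013344 = -4.241628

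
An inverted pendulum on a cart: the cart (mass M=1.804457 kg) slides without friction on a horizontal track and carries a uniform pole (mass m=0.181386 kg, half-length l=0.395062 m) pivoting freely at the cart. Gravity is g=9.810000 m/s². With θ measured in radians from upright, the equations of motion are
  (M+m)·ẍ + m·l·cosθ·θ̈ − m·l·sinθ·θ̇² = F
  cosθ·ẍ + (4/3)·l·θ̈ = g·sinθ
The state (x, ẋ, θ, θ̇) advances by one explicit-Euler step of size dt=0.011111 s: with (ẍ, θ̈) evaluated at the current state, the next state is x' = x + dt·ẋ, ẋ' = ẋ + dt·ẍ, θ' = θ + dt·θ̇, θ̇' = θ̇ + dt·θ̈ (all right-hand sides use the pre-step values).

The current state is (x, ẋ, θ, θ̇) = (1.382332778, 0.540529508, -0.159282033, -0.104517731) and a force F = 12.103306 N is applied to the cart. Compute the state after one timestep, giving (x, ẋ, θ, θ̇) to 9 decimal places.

sinθ=-0.158609369, cosθ=0.987341414
temp = (F + m·l·θ̇²·sinθ)/(M+m) = (12.103306 + -0.000124159)/1.985843 = 6.094732484
θ̈ = (g·sinθ − cosθ·temp)/(l·(4/3 − m·cos²θ/(M+m))) = -15.406765621
ẍ = temp − m·l·θ̈·cosθ/(M+m) = 6.643644757
Euler: x'=1.382332778+0.011111·0.540529508=1.388338601, ẋ'=0.540529508+0.011111·6.643644757=0.614347045
       θ'=-0.159282033+0.011111·-0.104517731=-0.160443330, θ̇'=-0.104517731+0.011111·-15.406765621=-0.275702304

(1.388338601, 0.614347045, -0.160443330, -0.275702304)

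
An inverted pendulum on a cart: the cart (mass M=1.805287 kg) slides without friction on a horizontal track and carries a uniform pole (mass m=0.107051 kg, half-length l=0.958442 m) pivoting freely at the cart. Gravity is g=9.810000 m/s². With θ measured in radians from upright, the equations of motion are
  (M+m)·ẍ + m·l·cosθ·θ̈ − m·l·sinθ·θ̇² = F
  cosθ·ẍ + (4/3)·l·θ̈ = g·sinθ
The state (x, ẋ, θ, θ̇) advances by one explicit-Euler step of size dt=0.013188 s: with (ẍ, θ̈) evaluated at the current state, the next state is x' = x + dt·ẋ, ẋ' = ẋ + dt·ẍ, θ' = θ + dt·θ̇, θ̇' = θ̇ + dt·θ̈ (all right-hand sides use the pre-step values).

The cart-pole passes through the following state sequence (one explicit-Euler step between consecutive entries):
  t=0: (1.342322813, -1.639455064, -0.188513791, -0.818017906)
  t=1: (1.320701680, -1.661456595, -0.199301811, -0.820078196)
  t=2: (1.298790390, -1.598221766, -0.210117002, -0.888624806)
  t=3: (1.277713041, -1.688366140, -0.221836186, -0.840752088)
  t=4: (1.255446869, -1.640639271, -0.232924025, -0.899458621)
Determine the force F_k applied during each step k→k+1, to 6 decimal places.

F_0 = -3.193231 N
F_1 = 8.660352 N
F_2 = -12.690312 N
F_3 = 6.491093 N

step 0→1:
  ẍ = (ẋ'−ẋ)/dt = (-1.661456595−-1.639455064)/0.013188 = -1.668299
  θ̈ = (θ̇'−θ̇)/dt = (-0.820078196−-0.818017906)/0.013188 = -0.156225
  sinθ=-0.187399, cosθ=0.982284
  F = (M+m)·ẍ + m·l·cosθ·θ̈ − m·l·sinθ·θ̇² = -3.190352 + -0.015745 − -0.012866 = -3.193231
step 1→2:
  ẍ = (ẋ'−ẋ)/dt = (-1.598221766−-1.661456595)/0.013188 = 4.794876
  θ̈ = (θ̇'−θ̇)/dt = (-0.888624806−-0.820078196)/0.013188 = -5.197650
  sinθ=-0.197985, cosθ=0.980205
  F = (M+m)·ẍ + m·l·cosθ·θ̈ − m·l·sinθ·θ̇² = 9.169424 + -0.522734 − -0.013662 = 8.660352
step 2→3:
  ẍ = (ẋ'−ẋ)/dt = (-1.688366140−-1.598221766)/0.013188 = -6.835333
  θ̈ = (θ̇'−θ̇)/dt = (-0.840752088−-0.888624806)/0.013188 = 3.630021
  sinθ=-0.208574, cosθ=0.978007
  F = (M+m)·ẍ + m·l·cosθ·θ̈ − m·l·sinθ·θ̇² = -13.071467 + 0.364257 − -0.016899 = -12.690312
step 3→4:
  ẍ = (ẋ'−ẋ)/dt = (-1.640639271−-1.688366140)/0.013188 = 3.618962
  θ̈ = (θ̇'−θ̇)/dt = (-0.899458621−-0.840752088)/0.013188 = -4.451511
  sinθ=-0.220021, cosθ=0.975495
  F = (M+m)·ẍ + m·l·cosθ·θ̈ − m·l·sinθ·θ̇² = 6.920678 + -0.445543 − -0.015957 = 6.491093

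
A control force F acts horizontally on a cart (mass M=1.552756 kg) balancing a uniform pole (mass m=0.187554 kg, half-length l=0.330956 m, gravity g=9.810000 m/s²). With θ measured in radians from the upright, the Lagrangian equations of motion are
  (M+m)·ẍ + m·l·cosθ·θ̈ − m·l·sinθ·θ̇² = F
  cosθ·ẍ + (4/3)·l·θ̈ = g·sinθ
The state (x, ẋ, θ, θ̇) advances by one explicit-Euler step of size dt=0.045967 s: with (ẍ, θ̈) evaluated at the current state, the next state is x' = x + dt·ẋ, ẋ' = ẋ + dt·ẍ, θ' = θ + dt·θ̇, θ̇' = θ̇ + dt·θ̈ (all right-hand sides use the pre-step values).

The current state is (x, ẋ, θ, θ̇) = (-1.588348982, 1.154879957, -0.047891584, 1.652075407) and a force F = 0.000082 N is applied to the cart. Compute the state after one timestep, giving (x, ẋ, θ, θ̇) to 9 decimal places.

sinθ=-0.047873279, cosθ=0.998853417
temp = (F + m·l·θ̇²·sinθ)/(M+m) = (0.000082 + -0.008110535)/1.740310 = -0.004613279
θ̈ = (g·sinθ − cosθ·temp)/(l·(4/3 − m·cos²θ/(M+m))) = -1.146268998
ẍ = temp − m·l·θ̈·cosθ/(M+m) = 0.036224140
Euler: x'=-1.588348982+0.045967·1.154879957=-1.535262615, ẋ'=1.154879957+0.045967·0.036224140=1.156545072
       θ'=-0.047891584+0.045967·1.652075407=0.028049366, θ̇'=1.652075407+0.045967·-1.146268998=1.599384860

(-1.535262615, 1.156545072, 0.028049366, 1.599384860)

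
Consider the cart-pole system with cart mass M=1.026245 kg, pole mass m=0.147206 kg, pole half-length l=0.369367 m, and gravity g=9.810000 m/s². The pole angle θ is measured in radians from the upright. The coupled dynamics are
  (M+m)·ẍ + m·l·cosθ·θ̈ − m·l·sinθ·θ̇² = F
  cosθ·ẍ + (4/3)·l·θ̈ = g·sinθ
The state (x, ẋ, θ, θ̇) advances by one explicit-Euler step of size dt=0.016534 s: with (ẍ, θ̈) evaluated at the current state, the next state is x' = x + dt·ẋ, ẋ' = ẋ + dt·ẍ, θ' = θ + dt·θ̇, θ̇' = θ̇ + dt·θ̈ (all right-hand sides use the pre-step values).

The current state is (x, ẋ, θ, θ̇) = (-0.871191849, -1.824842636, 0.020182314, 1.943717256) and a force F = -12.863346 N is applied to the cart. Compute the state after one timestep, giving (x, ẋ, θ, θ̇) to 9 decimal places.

sinθ=0.020180944, cosθ=0.999796344
temp = (F + m·l·θ̇²·sinθ)/(M+m) = (-12.863346 + 0.004145637)/1.173451 = -10.958446806
θ̈ = (g·sinθ − cosθ·temp)/(l·(4/3 − m·cos²θ/(M+m))) = 24.999742869
ẍ = temp − m·l·θ̈·cosθ/(M+m) = -12.116599257
Euler: x'=-0.871191849+0.016534·-1.824842636=-0.901363797, ẋ'=-1.824842636+0.016534·-12.116599257=-2.025178488
       θ'=0.020182314+0.016534·1.943717256=0.052319735, θ̇'=1.943717256+0.016534·24.999742869=2.357063005

(-0.901363797, -2.025178488, 0.052319735, 2.357063005)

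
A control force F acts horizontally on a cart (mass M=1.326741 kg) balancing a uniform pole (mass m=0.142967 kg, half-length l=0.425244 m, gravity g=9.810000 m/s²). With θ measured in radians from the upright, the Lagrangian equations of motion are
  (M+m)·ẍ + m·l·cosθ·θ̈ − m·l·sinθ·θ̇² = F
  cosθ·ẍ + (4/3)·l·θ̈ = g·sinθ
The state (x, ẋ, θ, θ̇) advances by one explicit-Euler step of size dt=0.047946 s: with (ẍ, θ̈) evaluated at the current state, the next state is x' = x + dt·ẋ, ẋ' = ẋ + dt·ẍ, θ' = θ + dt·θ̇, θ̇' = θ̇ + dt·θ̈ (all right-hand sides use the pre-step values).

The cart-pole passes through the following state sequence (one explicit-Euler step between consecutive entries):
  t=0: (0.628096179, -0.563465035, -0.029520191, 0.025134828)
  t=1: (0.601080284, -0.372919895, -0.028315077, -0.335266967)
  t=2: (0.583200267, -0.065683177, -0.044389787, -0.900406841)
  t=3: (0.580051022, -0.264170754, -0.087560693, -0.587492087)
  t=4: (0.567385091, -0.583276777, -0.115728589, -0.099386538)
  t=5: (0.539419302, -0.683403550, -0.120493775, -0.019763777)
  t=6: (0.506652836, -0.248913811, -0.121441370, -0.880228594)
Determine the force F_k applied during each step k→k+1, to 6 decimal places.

step 0→1:
  ẍ = (ẋ'−ẋ)/dt = (-0.372919895−-0.563465035)/0.047946 = 3.974161
  θ̈ = (θ̇'−θ̇)/dt = (-0.335266967−0.025134828)/0.047946 = -7.516827
  sinθ=-0.029516, cosθ=0.999564
  F = (M+m)·ẍ + m·l·cosθ·θ̈ − m·l·sinθ·θ̇² = 5.840857 + -0.456793 − -0.000001 = 5.384065
step 1→2:
  ẍ = (ẋ'−ẋ)/dt = (-0.065683177−-0.372919895)/0.047946 = 6.407974
  θ̈ = (θ̇'−θ̇)/dt = (-0.900406841−-0.335266967)/0.047946 = -11.787008
  sinθ=-0.028311, cosθ=0.999599
  F = (M+m)·ẍ + m·l·cosθ·θ̈ − m·l·sinθ·θ̇² = 9.417851 + -0.716314 − -0.000193 = 8.701730
step 2→3:
  ẍ = (ẋ'−ẋ)/dt = (-0.264170754−-0.065683177)/0.047946 = -4.139815
  θ̈ = (θ̇'−θ̇)/dt = (-0.587492087−-0.900406841)/0.047946 = 6.526400
  sinθ=-0.044375, cosθ=0.999015
  F = (M+m)·ẍ + m·l·cosθ·θ̈ − m·l·sinθ·θ̇² = -6.084319 + 0.396387 − -0.002187 = -5.685745
step 3→4:
  ẍ = (ẋ'−ẋ)/dt = (-0.583276777−-0.264170754)/0.047946 = -6.655530
  θ̈ = (θ̇'−θ̇)/dt = (-0.099386538−-0.587492087)/0.047946 = 10.180318
  sinθ=-0.087449, cosθ=0.996169
  F = (M+m)·ẍ + m·l·cosθ·θ̈ − m·l·sinθ·θ̇² = -9.781685 + 0.616550 − -0.001835 = -9.163300
step 4→5:
  ẍ = (ẋ'−ẋ)/dt = (-0.683403550−-0.583276777)/0.047946 = -2.088324
  θ̈ = (θ̇'−θ̇)/dt = (-0.019763777−-0.099386538)/0.047946 = 1.660676
  sinθ=-0.115470, cosθ=0.993311
  F = (M+m)·ẍ + m·l·cosθ·θ̈ − m·l·sinθ·θ̇² = -3.069226 + 0.100287 − -0.000069 = -2.968870
step 5→6:
  ẍ = (ẋ'−ẋ)/dt = (-0.248913811−-0.683403550)/0.047946 = 9.062064
  θ̈ = (θ̇'−θ̇)/dt = (-0.880228594−-0.019763777)/0.047946 = -17.946540
  sinθ=-0.120202, cosθ=0.992749
  F = (M+m)·ẍ + m·l·cosθ·θ̈ − m·l·sinθ·θ̇² = 13.318589 + -1.083164 − -0.000003 = 12.235427

F_0 = 5.384065 N
F_1 = 8.701730 N
F_2 = -5.685745 N
F_3 = -9.163300 N
F_4 = -2.968870 N
F_5 = 12.235427 N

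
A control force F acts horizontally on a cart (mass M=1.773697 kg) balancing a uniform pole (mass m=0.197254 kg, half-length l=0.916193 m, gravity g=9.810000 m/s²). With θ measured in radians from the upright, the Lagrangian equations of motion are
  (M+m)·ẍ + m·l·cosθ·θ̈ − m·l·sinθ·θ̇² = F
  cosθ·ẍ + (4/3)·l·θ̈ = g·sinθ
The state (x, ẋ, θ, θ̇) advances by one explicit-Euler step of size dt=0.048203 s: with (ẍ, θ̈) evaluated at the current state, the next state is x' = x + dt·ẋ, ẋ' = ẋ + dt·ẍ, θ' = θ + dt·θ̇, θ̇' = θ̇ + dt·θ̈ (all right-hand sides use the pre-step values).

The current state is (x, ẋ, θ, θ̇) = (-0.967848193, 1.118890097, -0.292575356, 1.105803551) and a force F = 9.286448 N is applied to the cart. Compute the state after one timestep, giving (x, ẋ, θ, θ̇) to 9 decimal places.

(-0.913914334, 1.371643045, -0.239272307, 0.796045801)

sinθ=-0.288419093, cosθ=0.957504270
temp = (F + m·l·θ̇²·sinθ)/(M+m) = (9.286448 + -0.063737167)/1.970951 = 4.679320203
θ̈ = (g·sinθ − cosθ·temp)/(l·(4/3 − m·cos²θ/(M+m))) = -6.426109362
ẍ = temp − m·l·θ̈·cosθ/(M+m) = 5.243510733
Euler: x'=-0.967848193+0.048203·1.118890097=-0.913914334, ẋ'=1.118890097+0.048203·5.243510733=1.371643045
       θ'=-0.292575356+0.048203·1.105803551=-0.239272307, θ̇'=1.105803551+0.048203·-6.426109362=0.796045801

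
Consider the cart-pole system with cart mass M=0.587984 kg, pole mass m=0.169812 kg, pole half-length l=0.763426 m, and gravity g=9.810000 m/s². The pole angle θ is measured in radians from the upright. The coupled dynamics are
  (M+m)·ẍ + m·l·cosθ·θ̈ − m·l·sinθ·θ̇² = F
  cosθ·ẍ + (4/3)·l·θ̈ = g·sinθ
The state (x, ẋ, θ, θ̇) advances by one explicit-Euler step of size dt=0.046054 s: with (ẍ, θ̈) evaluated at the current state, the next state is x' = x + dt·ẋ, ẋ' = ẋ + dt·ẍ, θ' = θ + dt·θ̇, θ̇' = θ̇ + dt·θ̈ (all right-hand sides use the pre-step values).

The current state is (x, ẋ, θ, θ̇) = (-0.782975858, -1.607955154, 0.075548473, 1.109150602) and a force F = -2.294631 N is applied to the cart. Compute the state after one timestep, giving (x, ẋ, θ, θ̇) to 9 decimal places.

sinθ=0.075476627, cosθ=0.997147571
temp = (F + m·l·θ̇²·sinθ)/(M+m) = (-2.294631 + 0.012037293)/0.757796 = -3.012148001
θ̈ = (g·sinθ − cosθ·temp)/(l·(4/3 − m·cos²θ/(M+m))) = 4.416102488
ẍ = temp − m·l·θ̈·cosθ/(M+m) = -3.765471638
Euler: x'=-0.782975858+0.046054·-1.607955154=-0.857028625, ẋ'=-1.607955154+0.046054·-3.765471638=-1.781370185
       θ'=0.075548473+0.046054·1.109150602=0.126629295, θ̇'=1.109150602+0.046054·4.416102488=1.312529786

(-0.857028625, -1.781370185, 0.126629295, 1.312529786)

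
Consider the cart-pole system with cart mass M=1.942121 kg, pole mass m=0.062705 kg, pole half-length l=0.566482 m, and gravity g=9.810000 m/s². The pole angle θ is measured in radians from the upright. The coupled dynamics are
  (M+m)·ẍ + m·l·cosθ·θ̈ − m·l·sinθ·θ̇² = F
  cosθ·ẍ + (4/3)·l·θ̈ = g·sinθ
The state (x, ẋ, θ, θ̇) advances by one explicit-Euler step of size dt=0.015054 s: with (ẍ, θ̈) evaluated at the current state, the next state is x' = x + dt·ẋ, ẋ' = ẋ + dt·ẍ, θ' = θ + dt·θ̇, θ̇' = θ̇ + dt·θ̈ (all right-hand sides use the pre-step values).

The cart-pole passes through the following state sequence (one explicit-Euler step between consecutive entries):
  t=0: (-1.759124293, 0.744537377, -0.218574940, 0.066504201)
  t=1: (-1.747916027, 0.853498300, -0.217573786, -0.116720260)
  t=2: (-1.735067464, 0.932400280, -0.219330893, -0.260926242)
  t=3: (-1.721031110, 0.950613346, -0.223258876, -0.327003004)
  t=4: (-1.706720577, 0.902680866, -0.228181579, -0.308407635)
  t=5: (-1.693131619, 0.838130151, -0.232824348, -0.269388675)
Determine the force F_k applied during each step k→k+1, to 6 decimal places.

F_0 = 14.088926 N
F_1 = 10.175681 N
F_2 = 2.273884 N
F_3 = -6.339809 N
F_4 = -8.506136 N

step 0→1:
  ẍ = (ẋ'−ẋ)/dt = (0.853498300−0.744537377)/0.015054 = 7.238005
  θ̈ = (θ̇'−θ̇)/dt = (-0.116720260−0.066504201)/0.015054 = -12.171148
  sinθ=-0.216839, cosθ=0.976207
  F = (M+m)·ẍ + m·l·cosθ·θ̈ − m·l·sinθ·θ̇² = 14.510940 + -0.422048 − -0.000034 = 14.088926
step 1→2:
  ẍ = (ẋ'−ẋ)/dt = (0.932400280−0.853498300)/0.015054 = 5.241263
  θ̈ = (θ̇'−θ̇)/dt = (-0.260926242−-0.116720260)/0.015054 = -9.579247
  sinθ=-0.215861, cosθ=0.976424
  F = (M+m)·ẍ + m·l·cosθ·θ̈ − m·l·sinθ·θ̇² = 10.507821 + -0.332245 − -0.000104 = 10.175681
step 2→3:
  ẍ = (ẋ'−ẋ)/dt = (0.950613346−0.932400280)/0.015054 = 1.209849
  θ̈ = (θ̇'−θ̇)/dt = (-0.327003004−-0.260926242)/0.015054 = -4.389316
  sinθ=-0.217577, cosθ=0.976043
  F = (M+m)·ẍ + m·l·cosθ·θ̈ − m·l·sinθ·θ̇² = 2.425537 + -0.152179 − -0.000526 = 2.273884
step 3→4:
  ẍ = (ẋ'−ẋ)/dt = (0.902680866−0.950613346)/0.015054 = -3.184036
  θ̈ = (θ̇'−θ̇)/dt = (-0.308407635−-0.327003004)/0.015054 = 1.235244
  sinθ=-0.221409, cosθ=0.975181
  F = (M+m)·ẍ + m·l·cosθ·θ̈ − m·l·sinθ·θ̇² = -6.383438 + 0.042788 − -0.000841 = -6.339809
step 4→5:
  ẍ = (ẋ'−ẋ)/dt = (0.838130151−0.902680866)/0.015054 = -4.287944
  θ̈ = (θ̇'−θ̇)/dt = (-0.269388675−-0.308407635)/0.015054 = 2.591933
  sinθ=-0.226207, cosθ=0.974079
  F = (M+m)·ẍ + m·l·cosθ·θ̈ − m·l·sinθ·θ̇² = -8.596582 + 0.089682 − -0.000764 = -8.506136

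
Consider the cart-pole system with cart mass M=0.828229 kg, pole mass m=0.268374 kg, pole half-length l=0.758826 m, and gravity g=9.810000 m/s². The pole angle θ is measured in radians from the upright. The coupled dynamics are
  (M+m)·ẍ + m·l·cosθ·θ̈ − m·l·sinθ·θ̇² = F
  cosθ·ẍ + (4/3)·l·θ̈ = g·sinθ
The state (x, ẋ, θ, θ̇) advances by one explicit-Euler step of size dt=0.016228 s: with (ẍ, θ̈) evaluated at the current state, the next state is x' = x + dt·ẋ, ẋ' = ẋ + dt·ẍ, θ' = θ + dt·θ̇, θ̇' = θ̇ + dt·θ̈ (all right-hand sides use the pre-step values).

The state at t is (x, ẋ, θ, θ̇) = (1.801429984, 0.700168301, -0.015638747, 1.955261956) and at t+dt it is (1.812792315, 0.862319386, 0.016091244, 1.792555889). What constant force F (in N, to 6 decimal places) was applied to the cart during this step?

ẍ = (ẋ'−ẋ)/dt = (0.862319386−0.700168301)/0.016228 = 9.992056
θ̈ = (θ̇'−θ̇)/dt = (1.792555889−1.955261956)/0.016228 = -10.026255
sinθ=-0.015638, cosθ=0.999878
F = (M+m)·ẍ + m·l·cosθ·θ̈ − m·l·sinθ·θ̇² = 10.957319 + -2.041589 − -0.012175 = 8.927905

F = 8.927905 N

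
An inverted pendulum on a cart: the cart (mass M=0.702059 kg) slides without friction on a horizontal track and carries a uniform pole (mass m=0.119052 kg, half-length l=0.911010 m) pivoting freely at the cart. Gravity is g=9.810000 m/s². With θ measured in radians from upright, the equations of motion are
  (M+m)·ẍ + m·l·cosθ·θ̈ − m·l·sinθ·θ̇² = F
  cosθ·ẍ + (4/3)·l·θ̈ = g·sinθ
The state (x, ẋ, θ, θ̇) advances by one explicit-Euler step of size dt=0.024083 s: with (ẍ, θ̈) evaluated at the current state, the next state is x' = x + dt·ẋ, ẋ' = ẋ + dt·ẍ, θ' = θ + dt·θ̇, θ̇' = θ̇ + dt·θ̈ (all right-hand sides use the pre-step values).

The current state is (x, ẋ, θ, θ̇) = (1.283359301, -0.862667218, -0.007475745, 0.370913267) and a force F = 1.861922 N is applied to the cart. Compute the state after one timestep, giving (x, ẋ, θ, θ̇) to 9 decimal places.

(1.262583686, -0.801183184, 0.001456959, 0.318843194)

sinθ=-0.007475675, cosθ=0.999972057
temp = (F + m·l·θ̇²·sinθ)/(M+m) = (1.861922 + -0.000111546)/0.821111 = 2.267428464
θ̈ = (g·sinθ − cosθ·temp)/(l·(4/3 − m·cos²θ/(M+m))) = -2.162109061
ẍ = temp − m·l·θ̈·cosθ/(M+m) = 2.553005598
Euler: x'=1.283359301+0.024083·-0.862667218=1.262583686, ẋ'=-0.862667218+0.024083·2.553005598=-0.801183184
       θ'=-0.007475745+0.024083·0.370913267=0.001456959, θ̇'=0.370913267+0.024083·-2.162109061=0.318843194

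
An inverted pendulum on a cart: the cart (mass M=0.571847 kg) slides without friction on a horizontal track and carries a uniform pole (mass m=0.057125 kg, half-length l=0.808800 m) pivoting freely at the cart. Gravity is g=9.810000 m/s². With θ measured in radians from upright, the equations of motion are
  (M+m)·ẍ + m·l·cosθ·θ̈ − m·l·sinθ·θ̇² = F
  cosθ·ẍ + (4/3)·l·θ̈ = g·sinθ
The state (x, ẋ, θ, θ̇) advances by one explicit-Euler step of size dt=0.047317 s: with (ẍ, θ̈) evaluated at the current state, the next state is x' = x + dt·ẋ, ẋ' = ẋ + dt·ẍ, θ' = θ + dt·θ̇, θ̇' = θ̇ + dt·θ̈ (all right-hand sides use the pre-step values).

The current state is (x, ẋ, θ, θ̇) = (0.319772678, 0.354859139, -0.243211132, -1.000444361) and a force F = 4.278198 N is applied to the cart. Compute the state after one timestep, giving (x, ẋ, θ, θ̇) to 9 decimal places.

(0.336563548, 0.705773687, -0.290549158, -1.419927872)

sinθ=-0.240820490, cosθ=0.970569674
temp = (F + m·l·θ̇²·sinθ)/(M+m) = (4.278198 + -0.011136447)/0.628972 = 6.784183640
θ̈ = (g·sinθ − cosθ·temp)/(l·(4/3 − m·cos²θ/(M+m))) = -8.865386878
ẍ = temp − m·l·θ̈·cosθ/(M+m) = 7.416246764
Euler: x'=0.319772678+0.047317·0.354859139=0.336563548, ẋ'=0.354859139+0.047317·7.416246764=0.705773687
       θ'=-0.243211132+0.047317·-1.000444361=-0.290549158, θ̇'=-1.000444361+0.047317·-8.865386878=-1.419927872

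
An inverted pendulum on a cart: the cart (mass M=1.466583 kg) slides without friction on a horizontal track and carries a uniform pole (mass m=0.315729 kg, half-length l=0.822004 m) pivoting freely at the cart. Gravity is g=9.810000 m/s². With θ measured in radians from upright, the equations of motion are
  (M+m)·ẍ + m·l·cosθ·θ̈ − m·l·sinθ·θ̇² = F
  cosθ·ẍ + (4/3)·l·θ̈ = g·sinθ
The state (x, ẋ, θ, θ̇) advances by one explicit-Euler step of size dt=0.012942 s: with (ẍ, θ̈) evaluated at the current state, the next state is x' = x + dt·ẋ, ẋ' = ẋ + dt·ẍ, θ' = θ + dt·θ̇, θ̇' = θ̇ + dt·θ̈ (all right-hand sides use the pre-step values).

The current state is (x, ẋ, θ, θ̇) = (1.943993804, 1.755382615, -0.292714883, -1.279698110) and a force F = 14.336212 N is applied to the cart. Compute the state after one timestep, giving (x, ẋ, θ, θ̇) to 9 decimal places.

sinθ=-0.288552688, cosθ=0.957464018
temp = (F + m·l·θ̇²·sinθ)/(M+m) = (14.336212 + -0.122638996)/1.782312 = 7.974795100
θ̈ = (g·sinθ − cosθ·temp)/(l·(4/3 − m·cos²θ/(M+m))) = -10.873888196
ẍ = temp − m·l·θ̈·cosθ/(M+m) = 9.490839774
Euler: x'=1.943993804+0.012942·1.755382615=1.966711966, ẋ'=1.755382615+0.012942·9.490839774=1.878213063
       θ'=-0.292714883+0.012942·-1.279698110=-0.309276736, θ̇'=-1.279698110+0.012942·-10.873888196=-1.420427971

(1.966711966, 1.878213063, -0.309276736, -1.420427971)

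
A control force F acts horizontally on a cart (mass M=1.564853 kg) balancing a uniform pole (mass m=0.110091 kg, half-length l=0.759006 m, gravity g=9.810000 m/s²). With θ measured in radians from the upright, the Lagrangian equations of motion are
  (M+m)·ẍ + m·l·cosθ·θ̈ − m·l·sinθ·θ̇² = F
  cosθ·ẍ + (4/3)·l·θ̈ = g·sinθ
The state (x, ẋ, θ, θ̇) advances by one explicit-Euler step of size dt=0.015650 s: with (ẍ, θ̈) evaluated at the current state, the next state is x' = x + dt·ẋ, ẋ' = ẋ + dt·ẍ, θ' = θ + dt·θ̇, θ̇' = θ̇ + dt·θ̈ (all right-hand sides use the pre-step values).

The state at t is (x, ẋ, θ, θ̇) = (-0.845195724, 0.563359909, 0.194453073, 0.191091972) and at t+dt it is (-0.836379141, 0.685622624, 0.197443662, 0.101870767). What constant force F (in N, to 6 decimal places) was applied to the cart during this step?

ẍ = (ẋ'−ẋ)/dt = (0.685622624−0.563359909)/0.015650 = 7.812314
θ̈ = (θ̇'−θ̇)/dt = (0.101870767−0.191091972)/0.015650 = -5.701035
sinθ=0.193230, cosθ=0.981153
F = (M+m)·ẍ + m·l·cosθ·θ̈ − m·l·sinθ·θ̇² = 13.085189 + -0.467399 − 0.000590 = 12.617200

F = 12.617200 N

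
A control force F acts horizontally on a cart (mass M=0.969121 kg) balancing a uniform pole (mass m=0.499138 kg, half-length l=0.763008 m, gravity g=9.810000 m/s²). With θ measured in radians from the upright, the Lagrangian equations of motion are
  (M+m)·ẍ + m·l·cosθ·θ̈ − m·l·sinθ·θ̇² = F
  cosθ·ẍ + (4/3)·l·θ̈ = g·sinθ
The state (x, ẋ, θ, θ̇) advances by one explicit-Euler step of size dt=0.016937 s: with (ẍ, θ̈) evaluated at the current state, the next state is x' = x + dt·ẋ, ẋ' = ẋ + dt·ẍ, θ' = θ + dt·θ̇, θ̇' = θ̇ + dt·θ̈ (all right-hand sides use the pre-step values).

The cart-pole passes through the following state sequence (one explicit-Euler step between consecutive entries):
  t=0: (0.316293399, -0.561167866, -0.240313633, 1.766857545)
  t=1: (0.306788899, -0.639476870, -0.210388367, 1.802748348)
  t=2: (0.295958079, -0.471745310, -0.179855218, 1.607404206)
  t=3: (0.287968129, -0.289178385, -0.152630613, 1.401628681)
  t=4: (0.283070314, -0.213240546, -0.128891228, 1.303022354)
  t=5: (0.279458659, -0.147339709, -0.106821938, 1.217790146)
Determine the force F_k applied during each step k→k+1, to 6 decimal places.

step 0→1:
  ẍ = (ẋ'−ẋ)/dt = (-0.639476870−-0.561167866)/0.016937 = -4.623546
  θ̈ = (θ̇'−θ̇)/dt = (1.802748348−1.766857545)/0.016937 = 2.119077
  sinθ=-0.238007, cosθ=0.971263
  F = (M+m)·ẍ + m·l·cosθ·θ̈ − m·l·sinθ·θ̇² = -6.788564 + 0.783851 − -0.282972 = -5.721741
step 1→2:
  ẍ = (ẋ'−ẋ)/dt = (-0.471745310−-0.639476870)/0.016937 = 9.903263
  θ̈ = (θ̇'−θ̇)/dt = (1.607404206−1.802748348)/0.016937 = -11.533574
  sinθ=-0.208840, cosθ=0.977950
  F = (M+m)·ẍ + m·l·cosθ·θ̈ − m·l·sinθ·θ̇² = 14.540555 + -4.295663 − -0.258484 = 10.503375
step 2→3:
  ẍ = (ẋ'−ẋ)/dt = (-0.289178385−-0.471745310)/0.016937 = 10.779177
  θ̈ = (θ̇'−θ̇)/dt = (1.401628681−1.607404206)/0.016937 = -12.149467
  sinθ=-0.178887, cosθ=0.983870
  F = (M+m)·ẍ + m·l·cosθ·θ̈ − m·l·sinθ·θ̇² = 15.826624 + -4.552443 − -0.176027 = 11.450208
step 3→4:
  ẍ = (ẋ'−ẋ)/dt = (-0.213240546−-0.289178385)/0.016937 = 4.483547
  θ̈ = (θ̇'−θ̇)/dt = (1.303022354−1.401628681)/0.016937 = -5.821948
  sinθ=-0.152039, cosθ=0.988375
  F = (M+m)·ẍ + m·l·cosθ·θ̈ − m·l·sinθ·θ̇² = 6.583009 + -2.191490 − -0.113755 = 4.505273
step 4→5:
  ẍ = (ẋ'−ẋ)/dt = (-0.147339709−-0.213240546)/0.016937 = 3.890939
  θ̈ = (θ̇'−θ̇)/dt = (1.217790146−1.303022354)/0.016937 = -5.032308
  sinθ=-0.128535, cosθ=0.991705
  F = (M+m)·ẍ + m·l·cosθ·θ̈ − m·l·sinθ·θ̇² = 5.712906 + -1.900638 − -0.083114 = 3.895382

F_0 = -5.721741 N
F_1 = 10.503375 N
F_2 = 11.450208 N
F_3 = 4.505273 N
F_4 = 3.895382 N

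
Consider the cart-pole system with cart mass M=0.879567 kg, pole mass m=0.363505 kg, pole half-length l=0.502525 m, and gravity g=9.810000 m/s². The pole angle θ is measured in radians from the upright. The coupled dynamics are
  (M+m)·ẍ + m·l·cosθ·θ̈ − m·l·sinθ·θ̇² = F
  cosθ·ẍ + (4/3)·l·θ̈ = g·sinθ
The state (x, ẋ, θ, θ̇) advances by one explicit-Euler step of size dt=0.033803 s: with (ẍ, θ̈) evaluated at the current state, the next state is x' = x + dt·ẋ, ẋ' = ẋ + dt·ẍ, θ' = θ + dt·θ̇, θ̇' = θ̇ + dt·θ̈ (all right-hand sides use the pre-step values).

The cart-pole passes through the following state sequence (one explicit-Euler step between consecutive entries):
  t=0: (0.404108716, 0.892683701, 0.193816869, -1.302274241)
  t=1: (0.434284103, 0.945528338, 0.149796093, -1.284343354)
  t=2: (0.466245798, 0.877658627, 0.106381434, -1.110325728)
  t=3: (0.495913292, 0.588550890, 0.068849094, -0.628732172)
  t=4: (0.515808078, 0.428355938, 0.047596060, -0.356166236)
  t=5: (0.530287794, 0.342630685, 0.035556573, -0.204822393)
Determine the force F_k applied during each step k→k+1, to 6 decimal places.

F_0 = 1.978725 N
F_1 = -1.610955 N
F_2 = -8.067760 N
F_3 = -4.426531 N
F_4 = -2.336633 N

step 0→1:
  ẍ = (ẋ'−ẋ)/dt = (0.945528338−0.892683701)/0.033803 = 1.563312
  θ̈ = (θ̇'−θ̇)/dt = (-1.284343354−-1.302274241)/0.033803 = 0.530453
  sinθ=0.192606, cosθ=0.981276
  F = (M+m)·ẍ + m·l·cosθ·θ̈ − m·l·sinθ·θ̇² = 1.943309 + 0.095084 − 0.059668 = 1.978725
step 1→2:
  ẍ = (ẋ'−ẋ)/dt = (0.877658627−0.945528338)/0.033803 = -2.007801
  θ̈ = (θ̇'−θ̇)/dt = (-1.110325728−-1.284343354)/0.033803 = 5.147994
  sinθ=0.149237, cosθ=0.988802
  F = (M+m)·ẍ + m·l·cosθ·θ̈ − m·l·sinθ·θ̇² = -2.495842 + 0.929855 − 0.044968 = -1.610955
step 2→3:
  ẍ = (ẋ'−ẋ)/dt = (0.588550890−0.877658627)/0.033803 = -8.552724
  θ̈ = (θ̇'−θ̇)/dt = (-0.628732172−-1.110325728)/0.033803 = 14.247066
  sinθ=0.106181, cosθ=0.994347
  F = (M+m)·ẍ + m·l·cosθ·θ̈ − m·l·sinθ·θ̇² = -10.631652 + 2.587804 − 0.023912 = -8.067760
step 3→4:
  ẍ = (ẋ'−ẋ)/dt = (0.428355938−0.588550890)/0.033803 = -4.739075
  θ̈ = (θ̇'−θ̇)/dt = (-0.356166236−-0.628732172)/0.033803 = 8.063365
  sinθ=0.068795, cosθ=0.997631
  F = (M+m)·ẍ + m·l·cosθ·θ̈ − m·l·sinθ·θ̇² = -5.891011 + 1.469448 − 0.004968 = -4.426531
step 4→5:
  ẍ = (ẋ'−ẋ)/dt = (0.342630685−0.428355938)/0.033803 = -2.536025
  θ̈ = (θ̇'−θ̇)/dt = (-0.204822393−-0.356166236)/0.033803 = 4.477231
  sinθ=0.047578, cosθ=0.998868
  F = (M+m)·ẍ + m·l·cosθ·θ̈ − m·l·sinθ·θ̇² = -3.152462 + 0.816931 − 0.001103 = -2.336633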